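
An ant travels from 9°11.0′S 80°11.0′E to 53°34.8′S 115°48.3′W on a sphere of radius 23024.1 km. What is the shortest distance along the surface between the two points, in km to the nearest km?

46528 km

Let φ₁ = -0.1603 rad, φ₂ = -0.9351 rad, and Δλ = 2.8625 rad.
cos c = sin φ₁ sin φ₂ + cos φ₁ cos φ₂ cos Δλ = (-0.1596)(-0.8047) + (0.9872)(0.5937)(-0.9613) = -0.43500,
so c = arccos(-0.43500) = 2.02083 rad.
Distance = R·c = 23024.1 × 2.0208 ≈ 46528 km.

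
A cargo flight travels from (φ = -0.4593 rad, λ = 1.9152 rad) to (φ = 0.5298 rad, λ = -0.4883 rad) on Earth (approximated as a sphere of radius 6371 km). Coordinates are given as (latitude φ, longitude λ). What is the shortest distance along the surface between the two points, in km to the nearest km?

15875 km

Let φ₁ = -0.4593 rad, φ₂ = 0.5298 rad, and Δλ = -2.4035 rad.
Haversine: a = sin²(Δφ/2) + cos φ₁ cos φ₂ sin²(Δλ/2) = 0.2253 + (0.8964)(0.8629)(0.8699) = 0.89811.
Central angle c = 2·arcsin(√a) = 2.49182 rad.
Distance = R·c = 6371 × 2.4918 ≈ 15875 km.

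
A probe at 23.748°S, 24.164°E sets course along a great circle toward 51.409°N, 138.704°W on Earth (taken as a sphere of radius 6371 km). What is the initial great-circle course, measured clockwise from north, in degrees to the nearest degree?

With φ₁ = -0.4145, φ₂ = 0.8973, Δλ = -2.8426 rad, the forward-azimuth formula gives
θ = atan2( sin Δλ cos φ₂ , cos φ₁ sin φ₂ − sin φ₁ cos φ₂ cos Δλ ) = atan2(-0.1837, 0.4754) = -21.13°.
Adding 360° brings this into [0°, 360°): 339°.

339°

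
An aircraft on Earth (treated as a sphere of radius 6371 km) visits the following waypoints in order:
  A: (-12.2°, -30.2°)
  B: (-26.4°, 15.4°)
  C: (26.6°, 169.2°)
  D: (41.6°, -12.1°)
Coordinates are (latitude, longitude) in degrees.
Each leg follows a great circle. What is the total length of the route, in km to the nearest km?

34852 km

Leg A→B: central angle 0.7862 rad, distance 5009.2 km.
Leg B→C: central angle 2.7331 rad, distance 17412.4 km.
Leg C→D: central angle 1.9511 rad, distance 12430.4 km.
Total: 5009.2 + 17412.4 + 12430.4 ≈ 34852 km.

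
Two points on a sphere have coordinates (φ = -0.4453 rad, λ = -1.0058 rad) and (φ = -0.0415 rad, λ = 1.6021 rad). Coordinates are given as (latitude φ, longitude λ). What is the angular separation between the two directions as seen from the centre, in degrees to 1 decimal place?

139.3°

Let φ₁ = -0.4453 rad, φ₂ = -0.0415 rad, and Δλ = 2.6079 rad.
Haversine: a = sin²(Δφ/2) + cos φ₁ cos φ₂ sin²(Δλ/2) = 0.0402 + (0.9025)(0.9991)(0.9305) = 0.87922.
Central angle c = 2·arcsin(√a) = 2.43171 rad.
So the angular separation is 139.3°.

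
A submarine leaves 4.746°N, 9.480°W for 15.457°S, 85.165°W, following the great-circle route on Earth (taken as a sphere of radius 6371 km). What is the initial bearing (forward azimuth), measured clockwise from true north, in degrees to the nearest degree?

253°

Δλ = -75.685° = -1.3210 rad.
y = sin Δλ · cos φ₂ = (-0.9690)(0.9638) = -0.9339
x = cos φ₁ sin φ₂ − sin φ₁ cos φ₂ cos Δλ = (0.9966)(-0.2665) − (0.0827)(0.9638)(0.2473) = -0.2853
θ = atan2(y, x) = -106.99°; adding 360° gives 253°.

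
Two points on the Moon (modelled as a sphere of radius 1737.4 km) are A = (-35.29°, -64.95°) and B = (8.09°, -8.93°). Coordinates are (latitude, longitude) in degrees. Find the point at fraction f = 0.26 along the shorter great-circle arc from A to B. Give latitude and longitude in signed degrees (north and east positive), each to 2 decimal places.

Central angle δ = 1.1914 rad. Interpolating on the sphere with fraction f = 0.26:
P = [sin((1−f)δ)·A + sin(fδ)·B] / sin δ = 0.8309·A + 0.3282·B in Cartesian coordinates,
giving P = (0.6081, -0.6648, -0.4338), i.e. latitude -25.71°, longitude -47.55°.

-25.71°, -47.55°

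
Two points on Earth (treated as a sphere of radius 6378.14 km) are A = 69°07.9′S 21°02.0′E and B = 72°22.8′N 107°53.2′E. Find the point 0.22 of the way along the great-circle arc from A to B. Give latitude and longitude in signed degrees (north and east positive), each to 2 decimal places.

Central angle δ = 2.6565 rad. Interpolating on the sphere with fraction f = 0.22:
P = [sin((1−f)δ)·A + sin(fδ)·B] / sin δ = 1.8808·A + 1.1833·B in Cartesian coordinates,
giving P = (0.5153, 0.5813, -0.6297), i.e. latitude -39.03°, longitude 48.44°.

-39.03°, 48.44°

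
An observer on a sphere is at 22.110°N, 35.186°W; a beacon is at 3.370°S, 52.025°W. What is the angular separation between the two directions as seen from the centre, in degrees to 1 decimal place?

30.3°

In radians: φ₁ = 0.3859, φ₂ = -0.0588, Δλ = -16.839° = -0.2939 rad.
Haversine: a = sin²(Δφ/2) + cos φ₁ cos φ₂ sin²(Δλ/2) = 0.0486 + (0.9265)(0.9983)(0.0214) = 0.06846.
Central angle c = 2·arcsin(√a) = 0.52946 rad.
So the angular separation is 30.3°.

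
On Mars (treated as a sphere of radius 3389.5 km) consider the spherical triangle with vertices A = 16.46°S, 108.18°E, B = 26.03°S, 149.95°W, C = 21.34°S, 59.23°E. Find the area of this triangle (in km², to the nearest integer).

Side lengths (central angles): a = 2.1786, b = 0.8097, c = 1.6237 rad; semiperimeter s = 2.3060.
By l'Huilier's theorem, tan(E/4) = √[tan(s/2) tan((s−a)/2) tan((s−b)/2) tan((s−c)/2)], giving spherical excess E = 0.8570 rad.
Area = E·R² = 0.8570 × (3389.5)² ≈ 9846325 km².

9846325 km²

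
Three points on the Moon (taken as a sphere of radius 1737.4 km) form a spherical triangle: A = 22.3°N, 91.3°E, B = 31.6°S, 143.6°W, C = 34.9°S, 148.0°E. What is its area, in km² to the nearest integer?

1514312 km²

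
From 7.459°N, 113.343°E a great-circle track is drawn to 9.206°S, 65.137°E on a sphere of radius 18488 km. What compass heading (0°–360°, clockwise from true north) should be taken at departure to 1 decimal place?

251.7°

With φ₁ = 0.1302, φ₂ = -0.1607, Δλ = -0.8414 rad, the forward-azimuth formula gives
θ = atan2( sin Δλ cos φ₂ , cos φ₁ sin φ₂ − sin φ₁ cos φ₂ cos Δλ ) = atan2(-0.7359, -0.2440) = -108.35°.
Adding 360° brings this into [0°, 360°): 251.7°.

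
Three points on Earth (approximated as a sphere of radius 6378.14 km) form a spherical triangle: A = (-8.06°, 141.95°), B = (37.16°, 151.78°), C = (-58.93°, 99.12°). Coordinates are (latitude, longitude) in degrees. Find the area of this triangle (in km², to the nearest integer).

5935317 km²

Side lengths (central angles): a = 1.8420, b = 1.0531, c = 0.8054 rad; semiperimeter s = 1.8503.
By l'Huilier's theorem, tan(E/4) = √[tan(s/2) tan((s−a)/2) tan((s−b)/2) tan((s−c)/2)], giving spherical excess E = 0.1459 rad.
Area = E·R² = 0.1459 × (6378.14)² ≈ 5935317 km².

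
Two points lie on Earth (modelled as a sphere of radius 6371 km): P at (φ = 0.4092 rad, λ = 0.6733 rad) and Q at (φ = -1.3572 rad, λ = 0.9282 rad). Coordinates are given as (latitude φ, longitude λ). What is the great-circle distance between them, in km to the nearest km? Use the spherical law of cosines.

11295 km

Let φ₁ = 0.4092 rad, φ₂ = -1.3572 rad, and Δλ = 0.2549 rad.
cos c = sin φ₁ sin φ₂ + cos φ₁ cos φ₂ cos Δλ = (0.3979)(-0.9773) + (0.9174)(0.2120)(0.9677) = -0.20064,
so c = arccos(-0.20064) = 1.77281 rad.
Distance = R·c = 6371 × 1.7728 ≈ 11295 km.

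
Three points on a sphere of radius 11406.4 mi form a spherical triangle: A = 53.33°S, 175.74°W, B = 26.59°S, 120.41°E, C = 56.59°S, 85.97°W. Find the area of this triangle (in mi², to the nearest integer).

Side lengths (central angles): a = 1.6383, b = 0.8354, c = 0.9343 rad; semiperimeter s = 1.7040.
By l'Huilier's theorem, tan(E/4) = √[tan(s/2) tan((s−a)/2) tan((s−b)/2) tan((s−c)/2)], giving spherical excess E = 0.3352 rad.
Area = E·R² = 0.3352 × (11406.4)² ≈ 43615463 mi².

43615463 mi²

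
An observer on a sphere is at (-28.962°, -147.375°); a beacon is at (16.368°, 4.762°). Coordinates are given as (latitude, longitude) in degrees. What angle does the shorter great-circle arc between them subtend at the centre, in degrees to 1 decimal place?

With latitudes φ₁ = -28.962°, φ₂ = 16.368° and longitude difference Δλ = 152.137°:
cos c = sin φ₁ sin φ₂ + cos φ₁ cos φ₂ cos Δλ = (-0.4842)(0.2818) + (0.8749)(0.9595)(-0.8841) = -0.87862,
so c = arccos(-0.87862) = 2.64375 rad.
So the angular separation is 151.5°.

151.5°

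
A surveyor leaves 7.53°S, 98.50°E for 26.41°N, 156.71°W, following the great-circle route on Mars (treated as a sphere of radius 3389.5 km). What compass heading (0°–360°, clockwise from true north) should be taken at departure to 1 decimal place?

Δλ = 104.790° = 1.8289 rad.
y = sin Δλ · cos φ₂ = (0.9669)(0.8956) = 0.8660
x = cos φ₁ sin φ₂ − sin φ₁ cos φ₂ cos Δλ = (0.9914)(0.4448) − (-0.1310)(0.8956)(-0.2553) = 0.4110
θ = atan2(y, x) = 64.61°, so the bearing is 64.6°.

64.6°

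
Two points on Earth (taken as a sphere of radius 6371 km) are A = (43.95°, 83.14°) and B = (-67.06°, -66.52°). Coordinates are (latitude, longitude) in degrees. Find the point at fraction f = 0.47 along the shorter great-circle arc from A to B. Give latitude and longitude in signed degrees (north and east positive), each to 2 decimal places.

The central angle between A and B is δ = 2.6494 rad.
With f = 0.47, the slerp weights are sin((1−f)δ)/sin δ = 2.0870 and sin(fδ)/sin δ = 2.0052.
Weighted sum of the unit vectors: (2.0870)·(0.0860,0.7148,0.6940) + (2.0052)·(0.1553,-0.3575,-0.9209) = (0.4909, 0.7750, -0.3981).
Converting back: φ = atan2(z, √(x²+y²)) = -23.46°, λ = atan2(y, x) = 57.65°.

-23.46°, 57.65°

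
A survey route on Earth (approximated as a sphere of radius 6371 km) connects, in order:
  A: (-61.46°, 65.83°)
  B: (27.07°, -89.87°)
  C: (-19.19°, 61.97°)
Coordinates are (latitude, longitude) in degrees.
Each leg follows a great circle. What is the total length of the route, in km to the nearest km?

32798 km

Leg A→B: central angle 2.4776 rad, distance 15784.6 km.
Leg B→C: central angle 2.6704 rad, distance 17012.9 km.
Total: 15784.6 + 17012.9 ≈ 32798 km.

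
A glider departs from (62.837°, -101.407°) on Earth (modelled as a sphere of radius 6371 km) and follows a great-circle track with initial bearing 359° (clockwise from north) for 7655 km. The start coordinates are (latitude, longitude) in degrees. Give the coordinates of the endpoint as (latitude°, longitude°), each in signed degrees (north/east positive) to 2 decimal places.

Angular distance δ = d/R = 7655/6371 = 1.20154 rad; initial bearing θ = 6.2657 rad.
sin φ₂ = sin φ₁ cos δ + cos φ₁ sin δ cos θ = (0.8897)(0.3609) + (0.4565)(0.9326)(0.9998) = 0.7468, so φ₂ = 48.31°.
Δλ = atan2(sin θ sin δ cos φ₁, cos δ − sin φ₁ sin φ₂) = atan2(-0.0074, -0.3035) = -178.598°.
λ₂ = -101.407° − 178.598° = -280.00° → 80.00° after wrapping to (−180°, 180°].

48.31°, 80.00°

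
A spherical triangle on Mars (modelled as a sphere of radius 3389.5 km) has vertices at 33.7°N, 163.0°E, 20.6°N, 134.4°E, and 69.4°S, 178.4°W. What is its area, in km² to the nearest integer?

6569335 km²

Side lengths (central angles): a = 1.6766, b = 1.8152, c = 0.4971 rad; semiperimeter s = 1.9944.
By l'Huilier's theorem, tan(E/4) = √[tan(s/2) tan((s−a)/2) tan((s−b)/2) tan((s−c)/2)], giving spherical excess E = 0.5718 rad.
Area = E·R² = 0.5718 × (3389.5)² ≈ 6569335 km².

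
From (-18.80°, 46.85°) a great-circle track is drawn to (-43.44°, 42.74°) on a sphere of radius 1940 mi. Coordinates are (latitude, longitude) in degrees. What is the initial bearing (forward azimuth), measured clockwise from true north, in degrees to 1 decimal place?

With φ₁ = -0.3281, φ₂ = -0.7582, Δλ = -0.0717 rad, the forward-azimuth formula gives
θ = atan2( sin Δλ cos φ₂ , cos φ₁ sin φ₂ − sin φ₁ cos φ₂ cos Δλ ) = atan2(-0.0520, -0.4175) = -172.90°.
Adding 360° brings this into [0°, 360°): 187.1°.

187.1°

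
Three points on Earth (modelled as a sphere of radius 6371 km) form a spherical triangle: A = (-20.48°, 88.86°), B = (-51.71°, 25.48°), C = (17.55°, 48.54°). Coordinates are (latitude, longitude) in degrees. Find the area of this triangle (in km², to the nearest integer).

Side lengths (central angles): a = 1.2588, b = 0.9576, c = 1.0066 rad; semiperimeter s = 1.6115.
By l'Huilier's theorem, tan(E/4) = √[tan(s/2) tan((s−a)/2) tan((s−b)/2) tan((s−c)/2)], giving spherical excess E = 0.5569 rad.
Area = E·R² = 0.5569 × (6371)² ≈ 22606394 km².

22606394 km²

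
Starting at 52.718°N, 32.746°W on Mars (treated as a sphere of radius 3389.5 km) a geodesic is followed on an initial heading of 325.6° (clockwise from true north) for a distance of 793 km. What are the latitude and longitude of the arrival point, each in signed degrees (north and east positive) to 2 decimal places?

Angular distance δ = d/R = 793/3389.5 = 0.23396 rad; initial bearing θ = 5.6828 rad.
sin φ₂ = sin φ₁ cos δ + cos φ₁ sin δ cos θ = (0.7957)(0.9728) + (0.6057)(0.2318)(0.8251) = 0.8899, so φ₂ = 62.86°.
Δλ = atan2(sin θ sin δ cos φ₁, cos δ − sin φ₁ sin φ₂) = atan2(-0.0793, 0.2647) = -16.683°.
λ₂ = -32.746° − 16.683° = -49.43°.

62.86°, -49.43°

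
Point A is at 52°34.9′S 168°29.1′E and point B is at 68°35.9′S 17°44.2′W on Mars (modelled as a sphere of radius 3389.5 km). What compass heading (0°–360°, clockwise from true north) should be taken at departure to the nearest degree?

177°

With φ₁ = -0.9177, φ₂ = -1.1973, Δλ = 3.0330 rad, the forward-azimuth formula gives
θ = atan2( sin Δλ cos φ₂ , cos φ₁ sin φ₂ − sin φ₁ cos φ₂ cos Δλ ) = atan2(0.0395, -0.8538) = 177.35°.
So the initial bearing is 177°.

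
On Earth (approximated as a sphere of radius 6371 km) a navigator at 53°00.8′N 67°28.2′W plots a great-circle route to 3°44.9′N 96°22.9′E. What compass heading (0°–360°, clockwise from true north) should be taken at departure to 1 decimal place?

19.0°

Δλ = 163.852° = 2.8598 rad.
y = sin Δλ · cos φ₂ = (0.2781)(0.9979) = 0.2775
x = cos φ₁ sin φ₂ − sin φ₁ cos φ₂ cos Δλ = (0.6016)(0.0654) − (0.7988)(0.9979)(-0.9605) = 0.8049
θ = atan2(y, x) = 19.02°, so the bearing is 19.0°.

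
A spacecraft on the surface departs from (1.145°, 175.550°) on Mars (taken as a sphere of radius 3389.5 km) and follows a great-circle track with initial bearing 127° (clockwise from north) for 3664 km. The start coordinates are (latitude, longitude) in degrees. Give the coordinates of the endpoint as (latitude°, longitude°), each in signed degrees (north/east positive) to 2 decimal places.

-31.44°, -128.76°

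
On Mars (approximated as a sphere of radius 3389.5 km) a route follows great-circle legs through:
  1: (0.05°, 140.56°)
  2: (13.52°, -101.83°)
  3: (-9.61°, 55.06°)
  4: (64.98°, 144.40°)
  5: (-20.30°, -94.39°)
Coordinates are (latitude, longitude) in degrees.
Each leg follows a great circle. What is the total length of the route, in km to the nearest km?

Leg 1→2: central angle 2.0380 rad, distance 6907.8 km.
Leg 2→3: central angle 2.7408 rad, distance 9289.9 km.
Leg 3→4: central angle 1.7178 rad, distance 5822.5 km.
Leg 4→5: central angle 2.1176 rad, distance 7177.5 km.
Total: 6907.8 + 9289.9 + 5822.5 + 7177.5 ≈ 29198 km.

29198 km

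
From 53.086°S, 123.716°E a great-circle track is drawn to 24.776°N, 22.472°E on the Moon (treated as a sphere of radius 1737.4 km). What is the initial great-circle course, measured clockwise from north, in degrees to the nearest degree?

277°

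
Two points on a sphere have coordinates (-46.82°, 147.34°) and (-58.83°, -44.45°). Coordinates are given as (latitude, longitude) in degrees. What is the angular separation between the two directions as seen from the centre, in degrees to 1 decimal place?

In radians: φ₁ = -0.8172, φ₂ = -1.0268, Δλ = 168.210° = 2.9358 rad.
cos c = sin φ₁ sin φ₂ + cos φ₁ cos φ₂ cos Δλ = (-0.7292)(-0.8556) + (0.6843)(0.5176)(-0.9789) = 0.27723,
so c = arccos(0.27723) = 1.28988 rad.
So the angular separation is 73.9°.

73.9°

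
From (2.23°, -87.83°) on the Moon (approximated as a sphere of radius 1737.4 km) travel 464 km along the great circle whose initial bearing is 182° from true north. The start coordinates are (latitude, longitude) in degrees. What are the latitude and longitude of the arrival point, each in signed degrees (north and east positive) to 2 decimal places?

Angular distance δ = d/R = 464/1737.4 = 0.26707 rad; initial bearing θ = 3.1765 rad.
sin φ₂ = sin φ₁ cos δ + cos φ₁ sin δ cos θ = (0.0389)(0.9645) + (0.9992)(0.2639)(-0.9994) = -0.2260, so φ₂ = -13.06°.
Δλ = atan2(sin θ sin δ cos φ₁, cos δ − sin φ₁ sin φ₂) = atan2(-0.0092, 0.9733) = -0.542°.
λ₂ = -87.830° − 0.542° = -88.37°.

-13.06°, -88.37°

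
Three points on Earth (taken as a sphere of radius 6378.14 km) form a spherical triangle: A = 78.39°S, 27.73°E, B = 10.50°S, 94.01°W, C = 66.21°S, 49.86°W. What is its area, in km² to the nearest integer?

Side lengths (central angles): a = 1.1025, b = 0.4184, c = 1.4963 rad; semiperimeter s = 1.5086.
By l'Huilier's theorem, tan(E/4) = √[tan(s/2) tan((s−a)/2) tan((s−b)/2) tan((s−c)/2)], giving spherical excess E = 0.1074 rad.
Area = E·R² = 0.1074 × (6378.14)² ≈ 4367493 km².

4367493 km²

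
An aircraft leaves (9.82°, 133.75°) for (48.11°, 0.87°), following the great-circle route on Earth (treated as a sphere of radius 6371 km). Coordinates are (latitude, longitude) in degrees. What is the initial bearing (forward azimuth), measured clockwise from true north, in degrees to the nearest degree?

329°

With φ₁ = 0.1714, φ₂ = 0.8397, Δλ = -2.3192 rad, the forward-azimuth formula gives
θ = atan2( sin Δλ cos φ₂ , cos φ₁ sin φ₂ − sin φ₁ cos φ₂ cos Δλ ) = atan2(-0.4893, 0.8110) = -31.10°.
Adding 360° brings this into [0°, 360°): 329°.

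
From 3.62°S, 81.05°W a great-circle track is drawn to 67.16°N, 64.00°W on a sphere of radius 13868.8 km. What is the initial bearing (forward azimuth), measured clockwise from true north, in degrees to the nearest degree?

Δλ = 17.050° = 0.2976 rad.
y = sin Δλ · cos φ₂ = (0.2932)(0.3882) = 0.1138
x = cos φ₁ sin φ₂ − sin φ₁ cos φ₂ cos Δλ = (0.9980)(0.9216) − (-0.0631)(0.3882)(0.9560) = 0.9432
θ = atan2(y, x) = 6.88°, so the bearing is 7°.

7°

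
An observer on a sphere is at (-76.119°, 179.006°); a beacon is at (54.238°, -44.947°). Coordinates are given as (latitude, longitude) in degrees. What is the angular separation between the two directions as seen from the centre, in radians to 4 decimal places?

2.6653 rad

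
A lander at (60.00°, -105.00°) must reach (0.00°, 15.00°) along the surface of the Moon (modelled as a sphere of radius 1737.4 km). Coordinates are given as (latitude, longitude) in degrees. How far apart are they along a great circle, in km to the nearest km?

With latitudes φ₁ = 60.000°, φ₂ = 0.000° and longitude difference Δλ = 120.000°:
cos c = sin φ₁ sin φ₂ + cos φ₁ cos φ₂ cos Δλ = (0.8660)(0.0000) + (0.5000)(1.0000)(-0.5000) = -0.25000,
so c = arccos(-0.25000) = 1.82348 rad.
Distance = R·c = 1737.4 × 1.8235 ≈ 3168 km.

3168 km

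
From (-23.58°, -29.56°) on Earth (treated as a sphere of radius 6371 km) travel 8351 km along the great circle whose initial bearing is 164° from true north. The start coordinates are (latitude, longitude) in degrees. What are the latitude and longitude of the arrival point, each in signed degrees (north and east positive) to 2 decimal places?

-72.60°, 87.48°

Angular distance δ = d/R = 8351/6371 = 1.31078 rad; initial bearing θ = 2.8623 rad.
sin φ₂ = sin φ₁ cos δ + cos φ₁ sin δ cos θ = (-0.4000)(0.2571) + (0.9165)(0.9664)(-0.9613) = -0.9542, so φ₂ = -72.60°.
Δλ = atan2(sin θ sin δ cos φ₁, cos δ − sin φ₁ sin φ₂) = atan2(0.2441, -0.1246) = 117.044°.
λ₂ = -29.560° + 117.044° = 87.48°.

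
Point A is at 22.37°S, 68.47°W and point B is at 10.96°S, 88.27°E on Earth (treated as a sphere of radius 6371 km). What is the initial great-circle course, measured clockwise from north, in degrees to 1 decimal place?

With φ₁ = -0.3904, φ₂ = -0.1913, Δλ = 2.7356 rad, the forward-azimuth formula gives
θ = atan2( sin Δλ cos φ₂ , cos φ₁ sin φ₂ − sin φ₁ cos φ₂ cos Δλ ) = atan2(0.3877, -0.5191) = 143.24°.
So the initial bearing is 143.2°.

143.2°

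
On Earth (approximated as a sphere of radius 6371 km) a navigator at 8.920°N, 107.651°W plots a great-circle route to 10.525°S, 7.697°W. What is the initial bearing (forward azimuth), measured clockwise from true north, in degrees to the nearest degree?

With φ₁ = 0.1557, φ₂ = -0.1837, Δλ = 1.7445 rad, the forward-azimuth formula gives
θ = atan2( sin Δλ cos φ₂ , cos φ₁ sin φ₂ − sin φ₁ cos φ₂ cos Δλ ) = atan2(0.9684, -0.1541) = 99.04°.
So the initial bearing is 99°.

99°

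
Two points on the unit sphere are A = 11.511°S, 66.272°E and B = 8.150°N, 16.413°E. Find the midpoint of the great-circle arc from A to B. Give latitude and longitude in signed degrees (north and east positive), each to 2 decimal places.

-1.85°, 41.21°

Central angle δ = 0.9310 rad. Interpolating on the sphere with fraction f = 0.5:
P = [sin((1−f)δ)·A + sin(fδ)·B] / sin δ = 0.5595·A + 0.5595·B in Cartesian coordinates,
giving P = (0.7519, 0.6584, -0.0323), i.e. latitude -1.85°, longitude 41.21°.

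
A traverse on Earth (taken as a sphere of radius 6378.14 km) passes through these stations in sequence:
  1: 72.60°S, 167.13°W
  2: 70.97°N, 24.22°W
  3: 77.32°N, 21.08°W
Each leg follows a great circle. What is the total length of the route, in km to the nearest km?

19469 km

Leg 1→2: central angle 2.9406 rad, distance 18755.6 km.
Leg 2→3: central angle 0.1118 rad, distance 713.0 km.
Total: 18755.6 + 713.0 ≈ 19469 km.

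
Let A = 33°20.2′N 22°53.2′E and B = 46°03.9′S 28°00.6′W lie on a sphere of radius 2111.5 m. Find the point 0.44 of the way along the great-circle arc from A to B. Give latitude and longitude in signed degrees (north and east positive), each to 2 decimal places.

-2.12°, 2.46°

Central angle δ = 1.6009 rad. Interpolating on the sphere with fraction f = 0.44:
P = [sin((1−f)δ)·A + sin(fδ)·B] / sin δ = 0.7815·A + 0.6479·B in Cartesian coordinates,
giving P = (0.9984, 0.0428, -0.0371), i.e. latitude -2.12°, longitude 2.46°.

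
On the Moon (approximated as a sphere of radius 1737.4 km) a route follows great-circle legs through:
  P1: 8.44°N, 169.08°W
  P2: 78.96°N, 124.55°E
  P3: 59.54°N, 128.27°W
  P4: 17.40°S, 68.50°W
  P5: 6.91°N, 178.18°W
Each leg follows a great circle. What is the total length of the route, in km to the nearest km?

Leg P1→P2: central angle 1.3490 rad, distance 2343.8 km.
Leg P2→P3: central angle 0.6140 rad, distance 1066.7 km.
Leg P3→P4: central angle 1.5850 rad, distance 2753.8 km.
Leg P4→P5: central angle 1.9337 rad, distance 3359.6 km.
Total: 2343.8 + 1066.7 + 2753.8 + 3359.6 ≈ 9524 km.

9524 km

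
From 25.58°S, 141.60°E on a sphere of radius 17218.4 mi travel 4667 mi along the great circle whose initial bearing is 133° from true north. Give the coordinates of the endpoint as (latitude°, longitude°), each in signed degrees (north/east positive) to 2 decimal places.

-35.50°, 155.52°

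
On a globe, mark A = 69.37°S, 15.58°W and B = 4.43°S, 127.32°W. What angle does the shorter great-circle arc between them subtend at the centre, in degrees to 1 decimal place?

93.3°

In radians: φ₁ = -1.2107, φ₂ = -0.0773, Δλ = -111.740° = -1.9502 rad.
cos c = sin φ₁ sin φ₂ + cos φ₁ cos φ₂ cos Δλ = (-0.9359)(-0.0772) + (0.3523)(0.9970)(-0.3704) = -0.05782,
so c = arccos(-0.05782) = 1.62865 rad.
So the angular separation is 93.3°.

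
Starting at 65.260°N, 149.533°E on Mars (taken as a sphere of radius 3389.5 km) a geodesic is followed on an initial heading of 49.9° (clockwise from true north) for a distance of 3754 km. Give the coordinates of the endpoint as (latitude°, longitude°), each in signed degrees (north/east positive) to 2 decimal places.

40.32°, -94.29°

Angular distance δ = d/R = 3754/3389.5 = 1.10754 rad; initial bearing θ = 0.8709 rad.
sin φ₂ = sin φ₁ cos δ + cos φ₁ sin δ cos θ = (0.9082)(0.4469) + (0.4185)(0.8946)(0.6441) = 0.6470, so φ₂ = 40.32°.
Δλ = atan2(sin θ sin δ cos φ₁, cos δ − sin φ₁ sin φ₂) = atan2(0.2864, -0.1408) = 116.174°.
λ₂ = 149.533° + 116.174° = 265.71° → -94.29° after wrapping to (−180°, 180°].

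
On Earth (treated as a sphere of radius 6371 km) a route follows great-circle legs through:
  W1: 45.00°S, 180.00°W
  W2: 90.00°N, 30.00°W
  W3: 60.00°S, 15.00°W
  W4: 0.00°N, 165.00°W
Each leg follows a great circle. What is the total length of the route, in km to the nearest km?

44551 km

Leg W1→W2: central angle 2.3562 rad, distance 15011.3 km.
Leg W2→W3: central angle 2.6180 rad, distance 16679.2 km.
Leg W3→W4: central angle 2.0186 rad, distance 12860.7 km.
Total: 15011.3 + 16679.2 + 12860.7 ≈ 44551 km.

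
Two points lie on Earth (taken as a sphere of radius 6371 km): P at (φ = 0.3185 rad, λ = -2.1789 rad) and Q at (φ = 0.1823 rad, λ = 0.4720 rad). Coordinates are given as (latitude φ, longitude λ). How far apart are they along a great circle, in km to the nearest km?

15577 km

In radians: φ₁ = 0.3185, φ₂ = 0.1823, Δλ = 151.885° = 2.6509 rad.
Haversine: a = sin²(Δφ/2) + cos φ₁ cos φ₂ sin²(Δλ/2) = 0.0046 + (0.9497)(0.9834)(0.9410) = 0.88350.
Central angle c = 2·arcsin(√a) = 2.44494 rad.
Distance = R·c = 6371 × 2.4449 ≈ 15577 km.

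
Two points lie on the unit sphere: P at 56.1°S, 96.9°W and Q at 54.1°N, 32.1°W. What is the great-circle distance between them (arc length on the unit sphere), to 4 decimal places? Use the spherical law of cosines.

Let φ₁ = -0.9791 rad, φ₂ = 0.9442 rad, and Δλ = 1.1310 rad.
cos c = sin φ₁ sin φ₂ + cos φ₁ cos φ₂ cos Δλ = (-0.8300)(0.8100) + (0.5577)(0.5864)(0.4258) = -0.53309,
so c = arccos(-0.53309) = 2.13305 rad.
On the unit sphere the arc length equals the central angle: 2.1331.

2.1331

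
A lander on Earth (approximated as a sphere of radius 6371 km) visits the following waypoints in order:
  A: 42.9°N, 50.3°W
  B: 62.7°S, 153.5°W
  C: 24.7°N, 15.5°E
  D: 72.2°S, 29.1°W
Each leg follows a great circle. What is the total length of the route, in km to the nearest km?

41788 km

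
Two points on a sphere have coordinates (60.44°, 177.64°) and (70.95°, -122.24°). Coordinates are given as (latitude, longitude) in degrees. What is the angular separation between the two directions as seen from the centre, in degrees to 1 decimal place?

In radians: φ₁ = 1.0549, φ₂ = 1.2383, Δλ = 60.120° = 1.0493 rad.
cos c = sin φ₁ sin φ₂ + cos φ₁ cos φ₂ cos Δλ = (0.8698)(0.9452) + (0.4933)(0.3264)(0.4982) = 0.90242,
so c = arccos(0.90242) = 0.44544 rad.
So the angular separation is 25.5°.

25.5°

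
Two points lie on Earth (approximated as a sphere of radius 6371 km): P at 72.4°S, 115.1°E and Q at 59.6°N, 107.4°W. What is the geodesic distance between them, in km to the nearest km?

17704 km

With latitudes φ₁ = -72.400°, φ₂ = 59.600° and longitude difference Δλ = 137.500°:
Haversine: a = sin²(Δφ/2) + cos φ₁ cos φ₂ sin²(Δλ/2) = 0.8346 + (0.3024)(0.5060)(0.8686) = 0.96748.
Central angle c = 2·arcsin(√a) = 2.77892 rad.
Distance = R·c = 6371 × 2.7789 ≈ 17704 km.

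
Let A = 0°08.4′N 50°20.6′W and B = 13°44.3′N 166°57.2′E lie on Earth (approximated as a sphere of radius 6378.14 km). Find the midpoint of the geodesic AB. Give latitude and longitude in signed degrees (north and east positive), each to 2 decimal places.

20.82°, -119.23°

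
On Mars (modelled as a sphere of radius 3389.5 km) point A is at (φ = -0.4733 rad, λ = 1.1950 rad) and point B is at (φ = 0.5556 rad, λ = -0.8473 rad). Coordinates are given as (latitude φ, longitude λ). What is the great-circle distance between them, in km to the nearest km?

7438 km

In radians: φ₁ = -0.4733, φ₂ = 0.5556, Δλ = -117.015° = -2.0423 rad.
cos c = sin φ₁ sin φ₂ + cos φ₁ cos φ₂ cos Δλ = (-0.4558)(0.5275) + (0.8901)(0.8496)(-0.4542) = -0.58391,
so c = arccos(-0.58391) = 2.19433 rad.
Distance = R·c = 3389.5 × 2.1943 ≈ 7438 km.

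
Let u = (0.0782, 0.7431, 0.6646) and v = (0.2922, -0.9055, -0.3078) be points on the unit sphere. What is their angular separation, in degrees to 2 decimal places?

u·v = -0.8546; |u| = 1.0000, |v| = 1.0000.
cos θ = (u·v)/(|u||v|) = -0.8546, so θ = 148.71°.

148.71°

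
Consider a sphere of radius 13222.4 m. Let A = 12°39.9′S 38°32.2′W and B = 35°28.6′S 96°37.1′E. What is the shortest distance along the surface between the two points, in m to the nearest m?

With latitudes φ₁ = -12.665°, φ₂ = -35.477° and longitude difference Δλ = 135.155°:
cos c = sin φ₁ sin φ₂ + cos φ₁ cos φ₂ cos Δλ = (-0.2193)(-0.5804) + (0.9757)(0.8144)(-0.7090) = -0.43609,
so c = arccos(-0.43609) = 2.02205 rad.
Distance = R·c = 13222.4 × 2.0221 ≈ 26736 m.

26736 m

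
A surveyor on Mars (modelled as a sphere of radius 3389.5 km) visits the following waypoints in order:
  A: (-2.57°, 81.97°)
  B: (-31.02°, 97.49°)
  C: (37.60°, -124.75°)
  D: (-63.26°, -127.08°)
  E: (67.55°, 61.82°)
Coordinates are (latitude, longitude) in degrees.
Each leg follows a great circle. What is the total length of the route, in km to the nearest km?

26741 km

Leg A→B: central angle 0.5586 rad, distance 1893.3 km.
Leg B→C: central angle 2.5272 rad, distance 8565.8 km.
Leg C→D: central angle 1.7606 rad, distance 5967.7 km.
Leg D→E: central angle 3.0429 rad, distance 10313.8 km.
Total: 1893.3 + 8565.8 + 5967.7 + 10313.8 ≈ 26741 km.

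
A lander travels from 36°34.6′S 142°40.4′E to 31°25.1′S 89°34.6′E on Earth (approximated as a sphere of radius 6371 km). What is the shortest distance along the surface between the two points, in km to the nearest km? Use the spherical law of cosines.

4867 km

With latitudes φ₁ = -36.577°, φ₂ = -31.418° and longitude difference Δλ = -53.097°:
cos c = sin φ₁ sin φ₂ + cos φ₁ cos φ₂ cos Δλ = (-0.5959)(-0.5213) + (0.8031)(0.8534)(0.6005) = 0.72214,
so c = arccos(0.72214) = 0.76390 rad.
Distance = R·c = 6371 × 0.7639 ≈ 4867 km.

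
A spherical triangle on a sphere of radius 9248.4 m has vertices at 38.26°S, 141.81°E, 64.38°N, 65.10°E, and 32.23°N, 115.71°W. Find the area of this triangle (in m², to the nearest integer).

233175289 m²

Side lengths (central angles): a = 1.4554, b = 2.0644, c = 2.0718 rad; semiperimeter s = 2.7958.
By l'Huilier's theorem, tan(E/4) = √[tan(s/2) tan((s−a)/2) tan((s−b)/2) tan((s−c)/2)], giving spherical excess E = 2.7261 rad.
Area = E·R² = 2.7261 × (9248.4)² ≈ 233175289 m².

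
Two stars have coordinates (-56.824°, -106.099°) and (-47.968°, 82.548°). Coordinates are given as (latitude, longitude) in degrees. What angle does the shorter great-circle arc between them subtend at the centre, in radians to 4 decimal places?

In radians: φ₁ = -0.9918, φ₂ = -0.8372, Δλ = -171.353° = -2.9907 rad.
Haversine: a = sin²(Δφ/2) + cos φ₁ cos φ₂ sin²(Δλ/2) = 0.0060 + (0.5472)(0.6695)(0.9943) = 0.37026.
Central angle c = 2·arcsin(√a) = 1.30832 rad.
So the angular separation is 1.3083 rad.

1.3083 rad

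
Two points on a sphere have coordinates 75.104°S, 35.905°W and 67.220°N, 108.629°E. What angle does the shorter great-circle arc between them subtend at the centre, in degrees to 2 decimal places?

166.43°

Let φ₁ = -1.3108 rad, φ₂ = 1.1732 rad, and Δλ = 2.5226 rad.
cos c = sin φ₁ sin φ₂ + cos φ₁ cos φ₂ cos Δλ = (-0.9664)(0.9220) + (0.2571)(0.3872)(-0.8145) = -0.97208,
so c = arccos(-0.97208) = 2.90474 rad.
So the angular separation is 166.43°.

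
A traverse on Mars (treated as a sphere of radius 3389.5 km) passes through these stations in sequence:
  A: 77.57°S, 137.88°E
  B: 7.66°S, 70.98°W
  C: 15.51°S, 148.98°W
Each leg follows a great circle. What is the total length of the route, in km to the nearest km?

Leg A→B: central angle 1.6275 rad, distance 5516.4 km.
Leg B→C: central angle 1.3344 rad, distance 4523.0 km.
Total: 5516.4 + 4523.0 ≈ 10039 km.

10039 km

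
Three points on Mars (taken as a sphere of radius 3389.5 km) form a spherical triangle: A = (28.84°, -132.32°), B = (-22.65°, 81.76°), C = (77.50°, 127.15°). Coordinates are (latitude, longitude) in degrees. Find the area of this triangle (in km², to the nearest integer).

Side lengths (central angles): a = 1.8087, b = 1.1193, c = 2.5970 rad; semiperimeter s = 2.7625.
By l'Huilier's theorem, tan(E/4) = √[tan(s/2) tan((s−a)/2) tan((s−b)/2) tan((s−c)/2)], giving spherical excess E = 1.8229 rad.
Area = E·R² = 1.8229 × (3389.5)² ≈ 20942404 km².

20942404 km²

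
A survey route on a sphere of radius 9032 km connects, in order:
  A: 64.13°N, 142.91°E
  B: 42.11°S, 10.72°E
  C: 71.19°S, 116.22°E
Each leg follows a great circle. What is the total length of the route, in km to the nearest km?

31583 km

Leg A→B: central angle 2.5335 rad, distance 22882.7 km.
Leg B→C: central angle 0.9633 rad, distance 8700.4 km.
Total: 22882.7 + 8700.4 ≈ 31583 km.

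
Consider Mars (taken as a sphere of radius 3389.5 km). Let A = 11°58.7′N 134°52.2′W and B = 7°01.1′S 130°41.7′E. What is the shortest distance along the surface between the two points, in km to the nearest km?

5665 km

Let φ₁ = 0.2091 rad, φ₂ = -0.1225 rad, and Δλ = -1.6482 rad.
cos c = sin φ₁ sin φ₂ + cos φ₁ cos φ₂ cos Δλ = (0.2075)(-0.1222) + (0.9782)(0.9925)(-0.0773) = -0.10044,
so c = arccos(-0.10044) = 1.67140 rad.
Distance = R·c = 3389.5 × 1.6714 ≈ 5665 km.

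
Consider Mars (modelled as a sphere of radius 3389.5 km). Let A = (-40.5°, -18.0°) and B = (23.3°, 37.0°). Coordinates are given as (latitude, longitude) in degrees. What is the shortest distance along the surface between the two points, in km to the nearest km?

4835 km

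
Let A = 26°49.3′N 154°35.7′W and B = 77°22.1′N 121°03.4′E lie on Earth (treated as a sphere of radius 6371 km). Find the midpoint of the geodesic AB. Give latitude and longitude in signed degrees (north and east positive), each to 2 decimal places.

56.64°, -167.99°

The central angle between A and B is δ = 1.0933 rad.
With f = 0.5, the slerp weights are sin((1−f)δ)/sin δ = 0.5853 and sin(fδ)/sin δ = 0.5853.
Weighted sum of the unit vectors: (0.5853)·(-0.8061,-0.3829,0.4512) + (0.5853)·(-0.1128,0.1873,0.9758) = (-0.5379, -0.1144, 0.8352).
Converting back: φ = atan2(z, √(x²+y²)) = 56.64°, λ = atan2(y, x) = -167.99°.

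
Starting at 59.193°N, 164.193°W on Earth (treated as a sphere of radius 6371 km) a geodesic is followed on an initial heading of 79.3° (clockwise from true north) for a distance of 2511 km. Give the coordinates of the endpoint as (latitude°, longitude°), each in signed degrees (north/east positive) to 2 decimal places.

Angular distance δ = d/R = 2511/6371 = 0.39413 rad; initial bearing θ = 1.3840 rad.
sin φ₂ = sin φ₁ cos δ + cos φ₁ sin δ cos θ = (0.8589)(0.9233) + (0.5121)(0.3840)(0.1857) = 0.8296, so φ₂ = 56.05°.
Δλ = atan2(sin θ sin δ cos φ₁, cos δ − sin φ₁ sin φ₂) = atan2(0.1932, 0.2108) = 42.509°.
λ₂ = -164.193° + 42.509° = -121.68°.

56.05°, -121.68°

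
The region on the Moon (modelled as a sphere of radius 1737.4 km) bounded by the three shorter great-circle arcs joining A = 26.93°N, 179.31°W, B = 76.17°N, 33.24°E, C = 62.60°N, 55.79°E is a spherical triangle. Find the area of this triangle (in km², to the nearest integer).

Side lengths (central angles): a = 0.2704, b = 1.4027, c = 1.3076 rad; semiperimeter s = 1.4903.
By l'Huilier's theorem, tan(E/4) = √[tan(s/2) tan((s−a)/2) tan((s−b)/2) tan((s−c)/2)], giving spherical excess E = 0.2034 rad.
Area = E·R² = 0.2034 × (1737.4)² ≈ 614055 km².

614055 km²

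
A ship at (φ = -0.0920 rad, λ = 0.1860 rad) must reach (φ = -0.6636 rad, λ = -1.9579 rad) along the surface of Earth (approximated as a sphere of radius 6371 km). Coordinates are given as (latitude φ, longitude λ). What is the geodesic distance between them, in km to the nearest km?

In radians: φ₁ = -0.0920, φ₂ = -0.6636, Δλ = -122.836° = -2.1439 rad.
cos c = sin φ₁ sin φ₂ + cos φ₁ cos φ₂ cos Δλ = (-0.0919)(-0.6160) + (0.9958)(0.7878)(-0.5422) = -0.36877,
so c = arccos(-0.36877) = 1.94849 rad.
Distance = R·c = 6371 × 1.9485 ≈ 12414 km.

12414 km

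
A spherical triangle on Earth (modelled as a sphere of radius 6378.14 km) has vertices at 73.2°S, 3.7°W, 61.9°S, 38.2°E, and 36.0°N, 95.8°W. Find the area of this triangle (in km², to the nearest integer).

14926453 km²

Side lengths (central angles): a = 2.4706, b = 2.1788, c = 0.3307 rad; semiperimeter s = 2.4901.
By l'Huilier's theorem, tan(E/4) = √[tan(s/2) tan((s−a)/2) tan((s−b)/2) tan((s−c)/2)], giving spherical excess E = 0.3669 rad.
Area = E·R² = 0.3669 × (6378.14)² ≈ 14926453 km².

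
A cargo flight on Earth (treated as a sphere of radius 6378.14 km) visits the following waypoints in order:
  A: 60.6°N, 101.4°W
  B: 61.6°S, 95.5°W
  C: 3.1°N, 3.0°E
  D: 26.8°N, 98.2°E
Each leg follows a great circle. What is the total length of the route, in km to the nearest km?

Leg A→B: central angle 2.1343 rad, distance 13612.6 km.
Leg B→C: central angle 1.6888 rad, distance 10771.7 km.
Leg C→D: central angle 1.6272 rad, distance 10378.7 km.
Total: 13612.6 + 10771.7 + 10378.7 ≈ 34763 km.

34763 km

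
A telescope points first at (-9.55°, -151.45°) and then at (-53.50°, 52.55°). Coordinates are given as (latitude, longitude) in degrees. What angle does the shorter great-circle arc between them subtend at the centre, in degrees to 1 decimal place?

In radians: φ₁ = -0.1667, φ₂ = -0.9338, Δλ = -156.000° = -2.7227 rad.
Haversine: a = sin²(Δφ/2) + cos φ₁ cos φ₂ sin²(Δλ/2) = 0.1400 + (0.9861)(0.5948)(0.9568) = 0.70125.
Central angle c = 2·arcsin(√a) = 1.98504 rad.
So the angular separation is 113.7°.

113.7°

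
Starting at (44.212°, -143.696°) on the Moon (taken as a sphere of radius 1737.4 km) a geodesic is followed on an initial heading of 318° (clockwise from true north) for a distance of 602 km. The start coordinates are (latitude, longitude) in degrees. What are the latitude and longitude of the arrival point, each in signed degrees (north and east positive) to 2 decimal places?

Angular distance δ = d/R = 602/1737.4 = 0.34649 rad; initial bearing θ = 5.5501 rad.
sin φ₂ = sin φ₁ cos δ + cos φ₁ sin δ cos θ = (0.6973)(0.9406) + (0.7168)(0.3396)(0.7431) = 0.8368, so φ₂ = 56.80°.
Δλ = atan2(sin θ sin δ cos φ₁, cos δ − sin φ₁ sin φ₂) = atan2(-0.1629, 0.3571) = -24.519°.
λ₂ = -143.696° − 24.519° = -168.22°.

56.80°, -168.22°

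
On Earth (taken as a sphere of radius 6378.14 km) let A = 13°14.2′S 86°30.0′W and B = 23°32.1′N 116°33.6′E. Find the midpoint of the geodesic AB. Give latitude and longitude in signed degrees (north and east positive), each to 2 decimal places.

The central angle between A and B is δ = 2.7203 rad.
With f = 0.5, the slerp weights are sin((1−f)δ)/sin δ = 2.3915 and sin(fδ)/sin δ = 2.3915.
Weighted sum of the unit vectors: (2.3915)·(0.0594,-0.9716,-0.2290) + (2.3915)·(-0.4099,0.8201,0.3993) = (-0.8383, -0.3624, 0.4074).
Converting back: φ = atan2(z, √(x²+y²)) = 24.04°, λ = atan2(y, x) = -156.62°.

24.04°, -156.62°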